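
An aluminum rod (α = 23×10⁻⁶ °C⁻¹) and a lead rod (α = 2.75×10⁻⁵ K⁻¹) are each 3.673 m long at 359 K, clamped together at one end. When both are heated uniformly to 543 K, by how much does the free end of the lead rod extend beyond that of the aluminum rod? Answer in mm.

3.04 mm

ΔT = 184 K
aluminum: ΔL = 23×10⁻⁶ × 3.673 m × 184 = 1.5544×10⁻² m = 15.544 mm
lead: ΔL = 2.75×10⁻⁵ × 3.673 m × 184 = 1.8585×10⁻² m = 18.585 mm
difference = 18.585 − 15.544 = 3.041 mm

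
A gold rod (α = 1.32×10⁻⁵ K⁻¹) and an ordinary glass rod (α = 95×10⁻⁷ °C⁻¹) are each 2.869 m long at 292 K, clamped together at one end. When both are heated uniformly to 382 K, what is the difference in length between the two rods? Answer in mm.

0.955 mm

ΔT = 90 K
gold: ΔL = 1.32×10⁻⁵ × 2.869 m × 90 = 3.4084×10⁻³ m = 3.4084 mm
ordinary glass: ΔL = 95×10⁻⁷ × 2.869 m × 90 = 2.4530×10⁻³ m = 2.4530 mm
difference = 3.4084 − 2.4530 = 0.9554 mm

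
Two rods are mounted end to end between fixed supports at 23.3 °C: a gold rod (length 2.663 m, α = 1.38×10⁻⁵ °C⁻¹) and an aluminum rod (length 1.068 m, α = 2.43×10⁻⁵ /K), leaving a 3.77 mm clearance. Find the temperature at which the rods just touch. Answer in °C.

T = 83.4 °C

Gap closes when ΔL₁ + ΔL₂ = 3.77 mm = 3.77×10⁻³ m
(α₁L₁ + α₂L₂)ΔT = g
α₁L₁ + α₂L₂ = 1.38×10⁻⁵×2.663 + 2.43×10⁻⁵×1.068 = 6.27018×10⁻⁵ m/K
ΔT = 3.77×10⁻³ / 6.27018×10⁻⁵ = 60.126 K
T = 23.3 + 60.126 = 83.426 °C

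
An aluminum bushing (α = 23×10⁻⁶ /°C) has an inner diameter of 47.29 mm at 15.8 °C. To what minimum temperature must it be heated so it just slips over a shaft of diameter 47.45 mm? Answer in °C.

Required Δd = 47.45 − 47.29 = 0.16 mm
Δd = αd₀ΔT ⇒ ΔT = Δd/(αd₀) = 0.16 / (23×10⁻⁶ × 47.29) = 147.10 K
T_min = 15.8 + 147.10 = 162.90 °C

T = 163 °C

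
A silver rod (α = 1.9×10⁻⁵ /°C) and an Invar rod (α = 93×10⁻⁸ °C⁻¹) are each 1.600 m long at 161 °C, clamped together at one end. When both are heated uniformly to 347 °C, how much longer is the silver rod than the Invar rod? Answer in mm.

5.38 mm

ΔT = 186 K
silver: ΔL = 1.9×10⁻⁵ × 1.600 m × 186 = 5.6544×10⁻³ m = 5.6544 mm
Invar: ΔL = 93×10⁻⁸ × 1.600 m × 186 = 2.7677×10⁻⁴ m = 0.27677 mm
difference = 5.6544 − 0.27677 = 5.37763 mm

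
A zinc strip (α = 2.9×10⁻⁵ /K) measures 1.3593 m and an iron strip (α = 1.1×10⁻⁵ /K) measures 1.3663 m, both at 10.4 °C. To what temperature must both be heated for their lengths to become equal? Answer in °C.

Equal length when α₁L₁ΔT − α₂L₂ΔT = L₂ − L₁ = 7.00×10⁻³ m
α₁L₁ = 3.94197×10⁻⁵, α₂L₂ = 1.50293×10⁻⁵ → Δ(αL) = 2.43904×10⁻⁵ m/K
ΔT = 7.00×10⁻³ / 2.43904×10⁻⁵ = 286.998 K, so T = 10.4 + 286.998 = 297.398 °C

T = 297.4 °C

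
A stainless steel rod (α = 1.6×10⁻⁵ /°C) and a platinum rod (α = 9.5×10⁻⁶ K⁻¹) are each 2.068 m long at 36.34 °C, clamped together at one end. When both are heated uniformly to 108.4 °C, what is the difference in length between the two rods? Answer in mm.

0.969 mm

ΔT = 72.06 K
stainless steel: ΔL = 1.6×10⁻⁵ × 2.068 m × 72.06 = 2.3843×10⁻³ m = 2.3843 mm
platinum: ΔL = 9.5×10⁻⁶ × 2.068 m × 72.06 = 1.4157×10⁻³ m = 1.4157 mm
difference = 2.3843 − 1.4157 = 0.9686 mm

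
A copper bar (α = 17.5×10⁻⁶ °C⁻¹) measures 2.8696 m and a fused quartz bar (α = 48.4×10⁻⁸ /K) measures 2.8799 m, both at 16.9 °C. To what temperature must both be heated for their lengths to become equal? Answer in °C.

T = 227.9 °C

L₁(1 + α₁ΔT) = L₂(1 + α₂ΔT) ⇒ ΔT = (L₂ − L₁)/(α₁L₁ − α₂L₂)
L₂ − L₁ = 2.8799 − 2.8696 = 1.03×10⁻² m
α₁L₁ − α₂L₂ = 17.5×10⁻⁶×2.8696 − 48.4×10⁻⁸×2.8799 = 4.88241284×10⁻⁵ m/K
ΔT = 1.03×10⁻² / 4.88241284×10⁻⁵ = 210.961 K
T = 16.9 + 210.961 = 227.861 °C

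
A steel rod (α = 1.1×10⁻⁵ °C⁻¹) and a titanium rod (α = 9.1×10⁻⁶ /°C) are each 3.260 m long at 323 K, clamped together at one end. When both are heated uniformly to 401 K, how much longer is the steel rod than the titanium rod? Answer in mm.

ΔT = 78 K
steel: ΔL = 1.1×10⁻⁵ × 3.260 m × 78 = 2.7971×10⁻³ m = 2.7971 mm
titanium: ΔL = 9.1×10⁻⁶ × 3.260 m × 78 = 2.3139×10⁻³ m = 2.3139 mm
difference = 2.7971 − 2.3139 = 0.4832 mm

0.483 mm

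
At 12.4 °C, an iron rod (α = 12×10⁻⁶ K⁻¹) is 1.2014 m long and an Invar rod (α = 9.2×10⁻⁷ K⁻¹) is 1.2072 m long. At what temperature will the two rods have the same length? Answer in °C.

T = 448.3 °C

Equal length when α₁L₁ΔT − α₂L₂ΔT = L₂ − L₁ = 5.80×10⁻³ m
α₁L₁ = 1.44168×10⁻⁵, α₂L₂ = 1.110624×10⁻⁶ → Δ(αL) = 1.3306176×10⁻⁵ m/K
ΔT = 5.80×10⁻³ / 1.3306176×10⁻⁵ = 435.888 K, so T = 12.4 + 435.888 = 448.288 °C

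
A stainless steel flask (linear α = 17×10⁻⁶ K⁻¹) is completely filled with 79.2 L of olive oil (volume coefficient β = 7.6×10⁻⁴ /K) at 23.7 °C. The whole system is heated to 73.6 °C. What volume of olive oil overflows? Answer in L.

The flask also expands: β_container ≈ 3α = 5.1×10⁻⁵ /K
Net overflow = V₀(β_liq − 3α_cont)ΔT
β − 3α = 7.60×10⁻⁴ − 5.1×10⁻⁵ = 7.09×10⁻⁴ /K; ΔT = 49.9 K
ΔV = 79.2 × 7.09×10⁻⁴ × 49.9 = 2.80 L

2.80 L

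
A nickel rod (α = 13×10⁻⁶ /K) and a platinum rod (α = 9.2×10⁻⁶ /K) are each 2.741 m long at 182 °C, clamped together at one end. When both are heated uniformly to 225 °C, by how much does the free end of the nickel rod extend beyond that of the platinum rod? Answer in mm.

0.448 mm

ΔT = 43 K
nickel: ΔL = 13×10⁻⁶ × 2.741 m × 43 = 1.5322×10⁻³ m = 1.5322 mm
platinum: ΔL = 9.2×10⁻⁶ × 2.741 m × 43 = 1.0843×10⁻³ m = 1.0843 mm
difference = 1.5322 − 1.0843 = 0.4479 mm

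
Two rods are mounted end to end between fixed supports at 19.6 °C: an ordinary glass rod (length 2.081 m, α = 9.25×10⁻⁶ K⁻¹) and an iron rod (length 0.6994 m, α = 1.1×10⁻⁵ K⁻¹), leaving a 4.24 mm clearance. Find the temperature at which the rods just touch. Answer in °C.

T = 177 °C

Gap closes when ΔL₁ + ΔL₂ = 4.24 mm = 4.24×10⁻³ m
(α₁L₁ + α₂L₂)ΔT = g
α₁L₁ + α₂L₂ = 9.25×10⁻⁶×2.081 + 1.1×10⁻⁵×0.6994 = 2.694265×10⁻⁵ m/K
ΔT = 4.24×10⁻³ / 2.694265×10⁻⁵ = 157.37 K
T = 19.6 + 157.37 = 176.97 °C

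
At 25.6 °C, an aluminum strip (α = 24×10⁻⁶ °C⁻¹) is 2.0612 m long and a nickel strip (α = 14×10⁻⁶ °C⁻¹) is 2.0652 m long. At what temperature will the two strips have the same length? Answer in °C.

T = 220.2 °C

L₁(1 + α₁ΔT) = L₂(1 + α₂ΔT) ⇒ ΔT = (L₂ − L₁)/(α₁L₁ − α₂L₂)
L₂ − L₁ = 2.0652 − 2.0612 = 4.00×10⁻³ m
α₁L₁ − α₂L₂ = 24×10⁻⁶×2.0612 − 14×10⁻⁶×2.0652 = 2.0556×10⁻⁵ m/K
ΔT = 4.00×10⁻³ / 2.0556×10⁻⁵ = 194.590 K
T = 25.6 + 194.590 = 220.190 °C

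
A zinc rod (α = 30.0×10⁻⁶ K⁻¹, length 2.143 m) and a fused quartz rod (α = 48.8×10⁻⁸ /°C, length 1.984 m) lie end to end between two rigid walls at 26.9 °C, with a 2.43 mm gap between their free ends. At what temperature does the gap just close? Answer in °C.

T = 64.1 °C

Gap closes when ΔL₁ + ΔL₂ = 2.43 mm = 2.43×10⁻³ m
(α₁L₁ + α₂L₂)ΔT = g
α₁L₁ + α₂L₂ = 30.0×10⁻⁶×2.143 + 48.8×10⁻⁸×1.984 = 6.5258192×10⁻⁵ m/K
ΔT = 2.43×10⁻³ / 6.5258192×10⁻⁵ = 37.237 K
T = 26.9 + 37.237 = 64.137 °C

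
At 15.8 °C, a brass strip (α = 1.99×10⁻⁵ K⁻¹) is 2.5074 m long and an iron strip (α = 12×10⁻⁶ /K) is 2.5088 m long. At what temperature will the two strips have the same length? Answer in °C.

Equal length when α₁L₁ΔT − α₂L₂ΔT = L₂ − L₁ = 1.40×10⁻³ m
α₁L₁ = 4.989726×10⁻⁵, α₂L₂ = 3.01056×10⁻⁵ → Δ(αL) = 1.979166×10⁻⁵ m/K
ΔT = 1.40×10⁻³ / 1.979166×10⁻⁵ = 70.7369 K, so T = 15.8 + 70.7369 = 86.5369 °C

T = 86.54 °C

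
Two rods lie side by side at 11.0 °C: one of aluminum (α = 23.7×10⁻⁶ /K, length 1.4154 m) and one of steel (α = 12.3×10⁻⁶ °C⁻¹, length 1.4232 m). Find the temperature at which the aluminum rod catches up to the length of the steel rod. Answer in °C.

T = 497.3 °C

Equal length when α₁L₁ΔT − α₂L₂ΔT = L₂ − L₁ = 7.80×10⁻³ m
α₁L₁ = 3.354498×10⁻⁵, α₂L₂ = 1.750536×10⁻⁵ → Δ(αL) = 1.603962×10⁻⁵ m/K
ΔT = 7.80×10⁻³ / 1.603962×10⁻⁵ = 486.296 K, so T = 11.0 + 486.296 = 497.296 °C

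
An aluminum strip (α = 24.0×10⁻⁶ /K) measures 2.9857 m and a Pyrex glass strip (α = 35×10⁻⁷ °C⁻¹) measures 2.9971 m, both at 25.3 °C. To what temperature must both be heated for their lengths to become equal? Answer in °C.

L₁(1 + α₁ΔT) = L₂(1 + α₂ΔT) ⇒ ΔT = (L₂ − L₁)/(α₁L₁ − α₂L₂)
L₂ − L₁ = 2.9971 − 2.9857 = 1.14×10⁻² m
α₁L₁ − α₂L₂ = 24.0×10⁻⁶×2.9857 − 35×10⁻⁷×2.9971 = 6.116695×10⁻⁵ m/K
ΔT = 1.14×10⁻² / 6.116695×10⁻⁵ = 186.375 K
T = 25.3 + 186.375 = 211.675 °C

T = 211.7 °C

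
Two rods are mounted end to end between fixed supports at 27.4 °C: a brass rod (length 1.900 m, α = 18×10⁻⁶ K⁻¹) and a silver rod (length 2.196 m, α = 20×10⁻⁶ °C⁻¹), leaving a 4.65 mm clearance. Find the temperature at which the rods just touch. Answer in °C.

T = 86.9 °C

α₁L₁ = 3.420×10⁻⁵ m/K, α₂L₂ = 4.392×10⁻⁵ m/K → total 7.812×10⁻⁵ m/K
ΔT = g/(α₁L₁+α₂L₂) = 4.65×10⁻³ / 7.812×10⁻⁵ = 59.524 K
T = 27.4 + 59.524 = 86.924 °C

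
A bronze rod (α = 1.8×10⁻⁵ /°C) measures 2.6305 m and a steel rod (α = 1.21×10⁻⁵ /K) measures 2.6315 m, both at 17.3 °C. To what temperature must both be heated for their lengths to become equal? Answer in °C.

L₁(1 + α₁ΔT) = L₂(1 + α₂ΔT) ⇒ ΔT = (L₂ − L₁)/(α₁L₁ − α₂L₂)
L₂ − L₁ = 2.6315 − 2.6305 = 1.00×10⁻³ m
α₁L₁ − α₂L₂ = 1.8×10⁻⁵×2.6305 − 1.21×10⁻⁵×2.6315 = 1.550785×10⁻⁵ m/K
ΔT = 1.00×10⁻³ / 1.550785×10⁻⁵ = 64.4835 K
T = 17.3 + 64.4835 = 81.7835 °C

T = 81.78 °C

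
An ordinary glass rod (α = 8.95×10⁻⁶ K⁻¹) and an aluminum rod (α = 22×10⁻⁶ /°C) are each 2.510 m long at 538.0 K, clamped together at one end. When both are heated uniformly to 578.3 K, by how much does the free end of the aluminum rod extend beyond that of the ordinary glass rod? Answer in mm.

1.32 mm

ΔT = 40.3 K
ordinary glass: ΔL = 8.95×10⁻⁶ × 2.510 m × 40.3 = 9.0532×10⁻⁴ m = 0.90532 mm
aluminum: ΔL = 22×10⁻⁶ × 2.510 m × 40.3 = 2.2254×10⁻³ m = 2.2254 mm
difference = 2.2254 − 0.90532 = 1.32008 mm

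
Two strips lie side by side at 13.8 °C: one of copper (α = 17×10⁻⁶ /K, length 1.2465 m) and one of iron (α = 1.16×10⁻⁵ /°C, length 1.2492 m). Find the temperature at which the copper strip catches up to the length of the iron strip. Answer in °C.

T = 416.8 °C

L₁(1 + α₁ΔT) = L₂(1 + α₂ΔT) ⇒ ΔT = (L₂ − L₁)/(α₁L₁ − α₂L₂)
L₂ − L₁ = 1.2492 − 1.2465 = 2.70×10⁻³ m
α₁L₁ − α₂L₂ = 17×10⁻⁶×1.2465 − 1.16×10⁻⁵×1.2492 = 6.69978×10⁻⁶ m/K
ΔT = 2.70×10⁻³ / 6.69978×10⁻⁶ = 402.998 K
T = 13.8 + 402.998 = 416.798 °C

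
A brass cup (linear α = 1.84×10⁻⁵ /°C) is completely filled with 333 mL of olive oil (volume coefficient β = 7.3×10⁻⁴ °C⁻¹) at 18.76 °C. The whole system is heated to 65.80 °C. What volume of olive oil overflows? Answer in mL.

The cup also expands: β_container ≈ 3α = 5.52×10⁻⁵ /K
Net overflow = V₀(β_liq − 3α_cont)ΔT
β − 3α = 7.30×10⁻⁴ − 5.52×10⁻⁵ = 6.748×10⁻⁴ /K; ΔT = 47.04 K
ΔV = 333 × 6.748×10⁻⁴ × 47.04 = 10.6 mL

10.6 mL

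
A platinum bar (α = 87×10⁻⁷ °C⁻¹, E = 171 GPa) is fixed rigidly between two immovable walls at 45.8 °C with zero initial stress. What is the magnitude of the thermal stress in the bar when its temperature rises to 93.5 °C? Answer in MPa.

σ = 71.0 MPa

Fully constrained: the free strain ε = αΔT is blocked, so σ = Eε = EαΔT.
|ΔT| = 47.7 K
σ = 171×10⁹ × 87×10⁻⁷ × 47.7 = 7.10×10⁷ Pa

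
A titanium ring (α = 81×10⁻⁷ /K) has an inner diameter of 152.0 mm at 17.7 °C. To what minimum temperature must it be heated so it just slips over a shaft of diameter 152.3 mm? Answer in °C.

Required Δd = 152.3 − 152.0 = 0.3 mm
Δd = αd₀ΔT ⇒ ΔT = Δd/(αd₀) = 0.3 / (81×10⁻⁷ × 152.0) = 243.66 K
T_min = 17.7 + 243.66 = 261.36 °C

T = 261 °C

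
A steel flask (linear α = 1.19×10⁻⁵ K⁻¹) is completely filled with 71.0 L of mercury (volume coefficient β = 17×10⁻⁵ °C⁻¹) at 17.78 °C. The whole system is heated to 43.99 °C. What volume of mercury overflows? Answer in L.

The flask also expands: β_container ≈ 3α = 3.57×10⁻⁵ /K
Net overflow = V₀(β_liq − 3α_cont)ΔT
β − 3α = 1.70×10⁻⁴ − 3.57×10⁻⁵ = 1.343×10⁻⁴ /K; ΔT = 26.21 K
ΔV = 71.0 × 1.343×10⁻⁴ × 26.21 = 0.250 L

0.250 L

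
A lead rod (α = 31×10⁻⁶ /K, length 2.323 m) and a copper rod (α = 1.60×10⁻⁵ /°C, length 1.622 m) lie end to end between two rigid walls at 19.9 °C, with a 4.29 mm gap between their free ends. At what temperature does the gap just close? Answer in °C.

α₁L₁ = 7.2013×10⁻⁵ m/K, α₂L₂ = 2.5952×10⁻⁵ m/K → total 9.7965×10⁻⁵ m/K
ΔT = g/(α₁L₁+α₂L₂) = 4.29×10⁻³ / 9.7965×10⁻⁵ = 43.791 K
T = 19.9 + 43.791 = 63.691 °C

T = 63.7 °C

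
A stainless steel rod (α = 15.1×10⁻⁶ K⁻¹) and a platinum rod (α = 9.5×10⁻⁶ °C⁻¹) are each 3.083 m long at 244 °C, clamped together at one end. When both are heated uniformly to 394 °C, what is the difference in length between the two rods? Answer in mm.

2.59 mm

ΔT = 150 K
stainless steel: ΔL = 15.1×10⁻⁶ × 3.083 m × 150 = 6.9830×10⁻³ m = 6.9830 mm
platinum: ΔL = 9.5×10⁻⁶ × 3.083 m × 150 = 4.3933×10⁻³ m = 4.3933 mm
difference = 6.9830 − 4.3933 = 2.5897 mm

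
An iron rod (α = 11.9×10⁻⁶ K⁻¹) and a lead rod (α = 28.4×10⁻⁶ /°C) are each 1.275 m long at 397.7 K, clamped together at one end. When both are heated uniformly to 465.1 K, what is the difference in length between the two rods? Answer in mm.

ΔT = 67.4 K
iron: ΔL = 11.9×10⁻⁶ × 1.275 m × 67.4 = 1.0226×10⁻³ m = 1.0226 mm
lead: ΔL = 28.4×10⁻⁶ × 1.275 m × 67.4 = 2.4406×10⁻³ m = 2.4406 mm
difference = 2.4406 − 1.0226 = 1.4180 mm

1.42 mm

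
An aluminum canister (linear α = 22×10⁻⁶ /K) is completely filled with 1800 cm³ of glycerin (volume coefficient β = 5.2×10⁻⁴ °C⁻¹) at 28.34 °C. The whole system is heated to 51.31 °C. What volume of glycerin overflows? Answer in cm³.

18.8 cm³

The canister also expands: β_container ≈ 3α = 6.6×10⁻⁵ /K
Net overflow = V₀(β_liq − 3α_cont)ΔT
β − 3α = 5.20×10⁻⁴ − 6.6×10⁻⁵ = 4.54×10⁻⁴ /K; ΔT = 22.97 K
ΔV = 1800 × 4.54×10⁻⁴ × 22.97 = 18.8 cm³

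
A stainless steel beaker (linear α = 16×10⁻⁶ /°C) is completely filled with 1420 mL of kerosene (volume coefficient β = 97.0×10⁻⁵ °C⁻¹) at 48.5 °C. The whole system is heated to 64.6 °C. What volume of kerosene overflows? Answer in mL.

21.1 mL

The beaker also expands: β_container ≈ 3α = 4.8×10⁻⁵ /K
Net overflow = V₀(β_liq − 3α_cont)ΔT
β − 3α = 9.70×10⁻⁴ − 4.8×10⁻⁵ = 9.22×10⁻⁴ /K; ΔT = 16.1 K
ΔV = 1420 × 9.22×10⁻⁴ × 16.1 = 21.1 mL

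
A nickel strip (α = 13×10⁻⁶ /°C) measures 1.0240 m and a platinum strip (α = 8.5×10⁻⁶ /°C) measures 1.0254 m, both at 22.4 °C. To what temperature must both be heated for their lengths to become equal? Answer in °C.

L₁(1 + α₁ΔT) = L₂(1 + α₂ΔT) ⇒ ΔT = (L₂ − L₁)/(α₁L₁ − α₂L₂)
L₂ − L₁ = 1.0254 − 1.0240 = 1.40×10⁻³ m
α₁L₁ − α₂L₂ = 13×10⁻⁶×1.0240 − 8.5×10⁻⁶×1.0254 = 4.5961×10⁻⁶ m/K
ΔT = 1.40×10⁻³ / 4.5961×10⁻⁶ = 304.606 K
T = 22.4 + 304.606 = 327.006 °C

T = 327.0 °C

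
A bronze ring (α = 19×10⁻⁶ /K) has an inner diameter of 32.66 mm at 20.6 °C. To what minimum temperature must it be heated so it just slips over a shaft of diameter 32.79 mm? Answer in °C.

T = 230 °C

Required Δd = 32.79 − 32.66 = 0.13 mm
Δd = αd₀ΔT ⇒ ΔT = Δd/(αd₀) = 0.13 / (19×10⁻⁶ × 32.66) = 209.49 K
T_min = 20.6 + 209.49 = 230.09 °C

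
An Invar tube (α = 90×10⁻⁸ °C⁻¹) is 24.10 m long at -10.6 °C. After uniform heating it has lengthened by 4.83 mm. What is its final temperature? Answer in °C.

T = 212 °C

ΔL = αL₀ΔT ⇒ ΔT = ΔL / (αL₀)
ΔT = 4.83×10⁻³ m / (90×10⁻⁸ × 24.10 m) = 222.68 K
T = -10.6 + 222.68 = 212.08 °C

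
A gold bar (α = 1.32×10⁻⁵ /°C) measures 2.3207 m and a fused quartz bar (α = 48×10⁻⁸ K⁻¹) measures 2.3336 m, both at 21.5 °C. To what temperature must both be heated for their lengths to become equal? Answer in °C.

L₁(1 + α₁ΔT) = L₂(1 + α₂ΔT) ⇒ ΔT = (L₂ − L₁)/(α₁L₁ − α₂L₂)
L₂ − L₁ = 2.3336 − 2.3207 = 1.29×10⁻² m
α₁L₁ − α₂L₂ = 1.32×10⁻⁵×2.3207 − 48×10⁻⁸×2.3336 = 2.9513112×10⁻⁵ m/K
ΔT = 1.29×10⁻² / 2.9513112×10⁻⁵ = 437.094 K
T = 21.5 + 437.094 = 458.594 °C

T = 458.6 °C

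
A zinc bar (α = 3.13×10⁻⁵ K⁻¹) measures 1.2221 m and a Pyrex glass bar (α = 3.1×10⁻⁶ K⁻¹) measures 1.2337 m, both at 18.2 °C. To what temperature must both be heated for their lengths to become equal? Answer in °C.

T = 355.1 °C

L₁(1 + α₁ΔT) = L₂(1 + α₂ΔT) ⇒ ΔT = (L₂ − L₁)/(α₁L₁ − α₂L₂)
L₂ − L₁ = 1.2337 − 1.2221 = 1.16×10⁻² m
α₁L₁ − α₂L₂ = 3.13×10⁻⁵×1.2221 − 3.1×10⁻⁶×1.2337 = 3.442726×10⁻⁵ m/K
ΔT = 1.16×10⁻² / 3.442726×10⁻⁵ = 336.942 K
T = 18.2 + 336.942 = 355.142 °C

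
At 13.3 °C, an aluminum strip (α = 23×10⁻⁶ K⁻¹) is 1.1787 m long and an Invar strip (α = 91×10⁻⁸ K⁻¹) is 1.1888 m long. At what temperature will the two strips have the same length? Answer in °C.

T = 401.3 °C

Equal length when α₁L₁ΔT − α₂L₂ΔT = L₂ − L₁ = 1.01×10⁻² m
α₁L₁ = 2.71101×10⁻⁵, α₂L₂ = 1.081808×10⁻⁶ → Δ(αL) = 2.6028292×10⁻⁵ m/K
ΔT = 1.01×10⁻² / 2.6028292×10⁻⁵ = 388.039 K, so T = 13.3 + 388.039 = 401.339 °C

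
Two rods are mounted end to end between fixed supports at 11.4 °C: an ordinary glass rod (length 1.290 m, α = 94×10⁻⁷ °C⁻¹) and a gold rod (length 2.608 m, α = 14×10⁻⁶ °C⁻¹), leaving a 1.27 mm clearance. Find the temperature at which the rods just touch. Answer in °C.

α₁L₁ = 1.2126×10⁻⁵ m/K, α₂L₂ = 3.6512×10⁻⁵ m/K → total 4.8638×10⁻⁵ m/K
ΔT = g/(α₁L₁+α₂L₂) = 1.27×10⁻³ / 4.8638×10⁻⁵ = 26.111 K
T = 11.4 + 26.111 = 37.511 °C

T = 37.5 °C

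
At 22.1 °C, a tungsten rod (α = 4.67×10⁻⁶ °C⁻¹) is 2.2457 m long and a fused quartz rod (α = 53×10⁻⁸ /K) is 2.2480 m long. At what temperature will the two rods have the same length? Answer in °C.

L₁(1 + α₁ΔT) = L₂(1 + α₂ΔT) ⇒ ΔT = (L₂ − L₁)/(α₁L₁ − α₂L₂)
L₂ − L₁ = 2.2480 − 2.2457 = 2.30×10⁻³ m
α₁L₁ − α₂L₂ = 4.67×10⁻⁶×2.2457 − 53×10⁻⁸×2.2480 = 9.295979×10⁻⁶ m/K
ΔT = 2.30×10⁻³ / 9.295979×10⁻⁶ = 247.419 K
T = 22.1 + 247.419 = 269.519 °C

T = 269.5 °C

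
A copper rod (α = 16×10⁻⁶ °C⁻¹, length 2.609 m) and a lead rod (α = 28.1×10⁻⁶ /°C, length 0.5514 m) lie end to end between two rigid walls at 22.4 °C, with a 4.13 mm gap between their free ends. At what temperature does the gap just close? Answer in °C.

T = 94.6 °C

Gap closes when ΔL₁ + ΔL₂ = 4.13 mm = 4.13×10⁻³ m
(α₁L₁ + α₂L₂)ΔT = g
α₁L₁ + α₂L₂ = 16×10⁻⁶×2.609 + 28.1×10⁻⁶×0.5514 = 5.723834×10⁻⁵ m/K
ΔT = 4.13×10⁻³ / 5.723834×10⁻⁵ = 72.154 K
T = 22.4 + 72.154 = 94.554 °C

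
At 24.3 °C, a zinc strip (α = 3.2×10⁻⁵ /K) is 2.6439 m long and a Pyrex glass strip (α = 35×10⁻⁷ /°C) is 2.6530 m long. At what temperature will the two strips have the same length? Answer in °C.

T = 145.1 °C

Equal length when α₁L₁ΔT − α₂L₂ΔT = L₂ − L₁ = 9.10×10⁻³ m
α₁L₁ = 8.46048×10⁻⁵, α₂L₂ = 9.2855×10⁻⁶ → Δ(αL) = 7.53193×10⁻⁵ m/K
ΔT = 9.10×10⁻³ / 7.53193×10⁻⁵ = 120.819 K, so T = 24.3 + 120.819 = 145.119 °C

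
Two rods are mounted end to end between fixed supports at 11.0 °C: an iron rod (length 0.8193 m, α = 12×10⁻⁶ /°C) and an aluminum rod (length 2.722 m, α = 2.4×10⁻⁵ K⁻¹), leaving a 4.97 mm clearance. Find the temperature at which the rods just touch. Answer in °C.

T = 77.1 °C

Gap closes when ΔL₁ + ΔL₂ = 4.97 mm = 4.97×10⁻³ m
(α₁L₁ + α₂L₂)ΔT = g
α₁L₁ + α₂L₂ = 12×10⁻⁶×0.8193 + 2.4×10⁻⁵×2.722 = 7.51596×10⁻⁵ m/K
ΔT = 4.97×10⁻³ / 7.51596×10⁻⁵ = 66.126 K
T = 11.0 + 66.126 = 77.126 °C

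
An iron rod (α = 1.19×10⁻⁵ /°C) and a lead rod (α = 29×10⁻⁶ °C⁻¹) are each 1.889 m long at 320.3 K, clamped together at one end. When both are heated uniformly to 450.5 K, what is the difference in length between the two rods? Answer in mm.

ΔT = 130.2 K
iron: ΔL = 1.19×10⁻⁵ × 1.889 m × 130.2 = 2.9268×10⁻³ m = 2.9268 mm
lead: ΔL = 29×10⁻⁶ × 1.889 m × 130.2 = 7.1325×10⁻³ m = 7.1325 mm
difference = 7.1325 − 2.9268 = 4.2057 mm

4.21 mm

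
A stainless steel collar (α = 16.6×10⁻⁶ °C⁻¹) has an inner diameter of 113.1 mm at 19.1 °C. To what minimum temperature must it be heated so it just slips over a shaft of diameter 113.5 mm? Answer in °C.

T = 232 °C

Required Δd = 113.5 − 113.1 = 0.4 mm
Δd = αd₀ΔT ⇒ ΔT = Δd/(αd₀) = 0.4 / (16.6×10⁻⁶ × 113.1) = 213.05 K
T_min = 19.1 + 213.05 = 232.15 °C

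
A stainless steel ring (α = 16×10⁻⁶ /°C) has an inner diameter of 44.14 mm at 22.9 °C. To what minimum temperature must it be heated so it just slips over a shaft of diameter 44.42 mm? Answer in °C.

T = 419 °C

Required Δd = 44.42 − 44.14 = 0.28 mm
Δd = αd₀ΔT ⇒ ΔT = Δd/(αd₀) = 0.28 / (16×10⁻⁶ × 44.14) = 396.47 K
T_min = 22.9 + 396.47 = 419.37 °C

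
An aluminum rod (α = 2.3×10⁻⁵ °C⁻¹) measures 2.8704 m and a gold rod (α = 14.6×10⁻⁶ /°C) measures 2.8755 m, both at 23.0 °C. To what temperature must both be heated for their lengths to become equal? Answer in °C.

T = 235.2 °C

Equal length when α₁L₁ΔT − α₂L₂ΔT = L₂ − L₁ = 5.10×10⁻³ m
α₁L₁ = 6.60192×10⁻⁵, α₂L₂ = 4.19823×10⁻⁵ → Δ(αL) = 2.40369×10⁻⁵ m/K
ΔT = 5.10×10⁻³ / 2.40369×10⁻⁵ = 212.174 K, so T = 23.0 + 212.174 = 235.174 °C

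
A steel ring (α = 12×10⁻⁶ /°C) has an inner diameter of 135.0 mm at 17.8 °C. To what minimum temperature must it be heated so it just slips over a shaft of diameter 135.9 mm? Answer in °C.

Required Δd = 135.9 − 135.0 = 0.9 mm
Δd = αd₀ΔT ⇒ ΔT = Δd/(αd₀) = 0.9 / (12×10⁻⁶ × 135.0) = 555.56 K
T_min = 17.8 + 555.56 = 573.36 °C

T = 573 °C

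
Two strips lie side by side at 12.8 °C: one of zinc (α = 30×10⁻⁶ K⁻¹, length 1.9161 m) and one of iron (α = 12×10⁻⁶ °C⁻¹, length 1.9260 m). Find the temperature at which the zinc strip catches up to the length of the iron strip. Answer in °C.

T = 300.8 °C

Equal length when α₁L₁ΔT − α₂L₂ΔT = L₂ − L₁ = 9.90×10⁻³ m
α₁L₁ = 5.7483×10⁻⁵, α₂L₂ = 2.3112×10⁻⁵ → Δ(αL) = 3.4371×10⁻⁵ m/K
ΔT = 9.90×10⁻³ / 3.4371×10⁻⁵ = 288.034 K, so T = 12.8 + 288.034 = 300.834 °C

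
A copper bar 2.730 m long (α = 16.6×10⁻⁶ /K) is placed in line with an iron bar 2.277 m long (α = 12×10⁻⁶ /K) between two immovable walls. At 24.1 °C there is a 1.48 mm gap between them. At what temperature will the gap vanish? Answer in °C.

α₁L₁ = 4.5318×10⁻⁵ m/K, α₂L₂ = 2.7324×10⁻⁵ m/K → total 7.2642×10⁻⁵ m/K
ΔT = g/(α₁L₁+α₂L₂) = 1.48×10⁻³ / 7.2642×10⁻⁵ = 20.374 K
T = 24.1 + 20.374 = 44.474 °C

T = 44.5 °C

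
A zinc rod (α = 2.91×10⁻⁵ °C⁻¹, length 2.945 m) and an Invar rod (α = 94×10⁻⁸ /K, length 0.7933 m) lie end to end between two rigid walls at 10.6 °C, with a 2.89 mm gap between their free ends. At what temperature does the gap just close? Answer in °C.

T = 44.0 °C

α₁L₁ = 8.56995×10⁻⁵ m/K, α₂L₂ = 7.45702×10⁻⁷ m/K → total 8.6445202×10⁻⁵ m/K
ΔT = g/(α₁L₁+α₂L₂) = 2.89×10⁻³ / 8.6445202×10⁻⁵ = 33.432 K
T = 10.6 + 33.432 = 44.032 °C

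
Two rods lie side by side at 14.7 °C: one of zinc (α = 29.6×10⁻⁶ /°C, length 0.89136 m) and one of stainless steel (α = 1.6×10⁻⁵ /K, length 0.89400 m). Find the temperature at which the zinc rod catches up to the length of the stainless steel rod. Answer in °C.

T = 233.2 °C

L₁(1 + α₁ΔT) = L₂(1 + α₂ΔT) ⇒ ΔT = (L₂ − L₁)/(α₁L₁ − α₂L₂)
L₂ − L₁ = 0.89400 − 0.89136 = 2.64×10⁻³ m
α₁L₁ − α₂L₂ = 29.6×10⁻⁶×0.89136 − 1.6×10⁻⁵×0.89400 = 1.2080256×10⁻⁵ m/K
ΔT = 2.64×10⁻³ / 1.2080256×10⁻⁵ = 218.538 K
T = 14.7 + 218.538 = 233.238 °C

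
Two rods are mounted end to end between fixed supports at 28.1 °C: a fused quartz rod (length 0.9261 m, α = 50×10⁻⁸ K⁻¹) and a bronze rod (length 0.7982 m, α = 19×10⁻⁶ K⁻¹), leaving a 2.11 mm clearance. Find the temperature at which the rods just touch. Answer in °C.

Gap closes when ΔL₁ + ΔL₂ = 2.11 mm = 2.11×10⁻³ m
(α₁L₁ + α₂L₂)ΔT = g
α₁L₁ + α₂L₂ = 50×10⁻⁸×0.9261 + 19×10⁻⁶×0.7982 = 1.562885×10⁻⁵ m/K
ΔT = 2.11×10⁻³ / 1.562885×10⁻⁵ = 135.01 K
T = 28.1 + 135.01 = 163.11 °C

T = 163 °C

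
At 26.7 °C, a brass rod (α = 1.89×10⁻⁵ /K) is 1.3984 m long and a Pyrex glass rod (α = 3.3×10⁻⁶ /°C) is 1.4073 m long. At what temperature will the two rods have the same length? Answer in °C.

Equal length when α₁L₁ΔT − α₂L₂ΔT = L₂ − L₁ = 8.90×10⁻³ m
α₁L₁ = 2.642976×10⁻⁵, α₂L₂ = 4.64409×10⁻⁶ → Δ(αL) = 2.178567×10⁻⁵ m/K
ΔT = 8.90×10⁻³ / 2.178567×10⁻⁵ = 408.525 K, so T = 26.7 + 408.525 = 435.225 °C

T = 435.2 °C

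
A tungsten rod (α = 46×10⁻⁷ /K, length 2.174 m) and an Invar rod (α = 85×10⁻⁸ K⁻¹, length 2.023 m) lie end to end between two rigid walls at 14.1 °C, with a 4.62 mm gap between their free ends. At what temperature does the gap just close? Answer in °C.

α₁L₁ = 1.00004×10⁻⁵ m/K, α₂L₂ = 1.71955×10⁻⁶ m/K → total 1.171995×10⁻⁵ m/K
ΔT = g/(α₁L₁+α₂L₂) = 4.62×10⁻³ / 1.171995×10⁻⁵ = 394.20 K
T = 14.1 + 394.20 = 408.30 °C

T = 408 °C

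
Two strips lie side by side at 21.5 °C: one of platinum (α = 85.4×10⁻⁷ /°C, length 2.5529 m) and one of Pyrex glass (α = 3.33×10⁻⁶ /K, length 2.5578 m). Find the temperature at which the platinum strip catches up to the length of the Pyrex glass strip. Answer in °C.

T = 390.4 °C

L₁(1 + α₁ΔT) = L₂(1 + α₂ΔT) ⇒ ΔT = (L₂ − L₁)/(α₁L₁ − α₂L₂)
L₂ − L₁ = 2.5578 − 2.5529 = 4.90×10⁻³ m
α₁L₁ − α₂L₂ = 85.4×10⁻⁷×2.5529 − 3.33×10⁻⁶×2.5578 = 1.3284292×10⁻⁵ m/K
ΔT = 4.90×10⁻³ / 1.3284292×10⁻⁵ = 368.857 K
T = 21.5 + 368.857 = 390.357 °C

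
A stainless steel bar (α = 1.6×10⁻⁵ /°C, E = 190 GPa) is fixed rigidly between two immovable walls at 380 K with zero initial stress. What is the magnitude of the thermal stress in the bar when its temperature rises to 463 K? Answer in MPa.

σ = 252 MPa

Fully constrained: the free strain ε = αΔT is blocked, so σ = Eε = EαΔT.
|ΔT| = 83 K
σ = 190×10⁹ × 1.6×10⁻⁵ × 83 = 2.52×10⁸ Pa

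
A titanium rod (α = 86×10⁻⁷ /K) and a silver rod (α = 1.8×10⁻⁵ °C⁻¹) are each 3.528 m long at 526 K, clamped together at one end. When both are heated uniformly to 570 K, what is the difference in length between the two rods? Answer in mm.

ΔT = 44 K
titanium: ΔL = 86×10⁻⁷ × 3.528 m × 44 = 1.3350×10⁻³ m = 1.3350 mm
silver: ΔL = 1.8×10⁻⁵ × 3.528 m × 44 = 2.7942×10⁻³ m = 2.7942 mm
difference = 2.7942 − 1.3350 = 1.4592 mm

1.46 mm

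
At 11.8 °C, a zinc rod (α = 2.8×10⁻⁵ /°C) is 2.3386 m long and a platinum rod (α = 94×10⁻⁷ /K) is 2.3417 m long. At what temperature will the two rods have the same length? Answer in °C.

T = 83.12 °C

Equal length when α₁L₁ΔT − α₂L₂ΔT = L₂ − L₁ = 3.10×10⁻³ m
α₁L₁ = 6.54808×10⁻⁵, α₂L₂ = 2.201198×10⁻⁵ → Δ(αL) = 4.346882×10⁻⁵ m/K
ΔT = 3.10×10⁻³ / 4.346882×10⁻⁵ = 71.3155 K, so T = 11.8 + 71.3155 = 83.1155 °C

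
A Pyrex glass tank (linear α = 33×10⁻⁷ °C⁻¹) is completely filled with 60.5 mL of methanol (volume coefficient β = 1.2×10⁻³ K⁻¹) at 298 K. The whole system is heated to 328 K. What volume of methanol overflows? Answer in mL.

The tank also expands: β_container ≈ 3α = 9.9×10⁻⁶ /K
Net overflow = V₀(β_liq − 3α_cont)ΔT
β − 3α = 1.20×10⁻³ − 9.9×10⁻⁶ = 1.1901×10⁻³ /K; ΔT = 30 K
ΔV = 60.5 × 1.1901×10⁻³ × 30 = 2.16 mL

2.16 mL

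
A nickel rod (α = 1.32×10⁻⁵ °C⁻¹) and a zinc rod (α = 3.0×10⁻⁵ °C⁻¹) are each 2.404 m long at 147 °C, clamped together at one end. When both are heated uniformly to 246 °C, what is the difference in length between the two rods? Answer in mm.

ΔT = 99 K
nickel: ΔL = 1.32×10⁻⁵ × 2.404 m × 99 = 3.1415×10⁻³ m = 3.1415 mm
zinc: ΔL = 3.0×10⁻⁵ × 2.404 m × 99 = 7.1399×10⁻³ m = 7.1399 mm
difference = 7.1399 − 3.1415 = 3.9984 mm

4.00 mm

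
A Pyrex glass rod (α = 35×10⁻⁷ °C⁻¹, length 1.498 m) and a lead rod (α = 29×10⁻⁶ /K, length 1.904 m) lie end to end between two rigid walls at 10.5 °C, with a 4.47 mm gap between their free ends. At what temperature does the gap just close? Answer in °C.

T = 84.4 °C

Gap closes when ΔL₁ + ΔL₂ = 4.47 mm = 4.47×10⁻³ m
(α₁L₁ + α₂L₂)ΔT = g
α₁L₁ + α₂L₂ = 35×10⁻⁷×1.498 + 29×10⁻⁶×1.904 = 6.0459×10⁻⁵ m/K
ΔT = 4.47×10⁻³ / 6.0459×10⁻⁵ = 73.934 K
T = 10.5 + 73.934 = 84.434 °C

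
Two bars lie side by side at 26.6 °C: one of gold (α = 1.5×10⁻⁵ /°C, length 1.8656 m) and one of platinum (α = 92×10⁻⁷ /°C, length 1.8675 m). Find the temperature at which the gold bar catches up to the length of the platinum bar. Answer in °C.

Equal length when α₁L₁ΔT − α₂L₂ΔT = L₂ − L₁ = 1.90×10⁻³ m
α₁L₁ = 2.7984×10⁻⁵, α₂L₂ = 1.7181×10⁻⁵ → Δ(αL) = 1.0803×10⁻⁵ m/K
ΔT = 1.90×10⁻³ / 1.0803×10⁻⁵ = 175.877 K, so T = 26.6 + 175.877 = 202.477 °C

T = 202.5 °C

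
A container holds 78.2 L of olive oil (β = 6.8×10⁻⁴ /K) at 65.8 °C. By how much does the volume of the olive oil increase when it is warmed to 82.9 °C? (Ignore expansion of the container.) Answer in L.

|ΔT| = |82.9 − 65.8| = 17.1 K
ΔV = βV₀ΔT = (6.8×10⁻⁴)(78.2)(17.1) = 0.909 L

ΔV = 0.909 L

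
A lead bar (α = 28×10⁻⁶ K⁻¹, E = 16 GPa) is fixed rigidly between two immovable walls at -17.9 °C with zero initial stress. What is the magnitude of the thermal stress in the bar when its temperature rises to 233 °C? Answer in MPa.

Fully constrained: the free strain ε = αΔT is blocked, so σ = Eε = EαΔT.
|ΔT| = 250.9 K
σ = 16.0×10⁹ × 28×10⁻⁶ × 250.9 = 1.12×10⁸ Pa

σ = 112 MPa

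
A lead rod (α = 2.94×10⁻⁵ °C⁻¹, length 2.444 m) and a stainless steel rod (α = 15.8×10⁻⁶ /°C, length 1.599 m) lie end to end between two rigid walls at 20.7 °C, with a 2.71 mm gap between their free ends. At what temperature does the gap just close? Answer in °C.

T = 48.6 °C

α₁L₁ = 7.18536×10⁻⁵ m/K, α₂L₂ = 2.52642×10⁻⁵ m/K → total 9.71178×10⁻⁵ m/K
ΔT = g/(α₁L₁+α₂L₂) = 2.71×10⁻³ / 9.71178×10⁻⁵ = 27.904 K
T = 20.7 + 27.904 = 48.604 °C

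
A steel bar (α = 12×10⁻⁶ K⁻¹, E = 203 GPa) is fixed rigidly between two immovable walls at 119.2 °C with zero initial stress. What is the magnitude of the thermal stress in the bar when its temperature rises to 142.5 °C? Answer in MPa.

σ = 56.8 MPa

Fully constrained: the free strain ε = αΔT is blocked, so σ = Eε = EαΔT.
|ΔT| = 23.3 K
σ = 203×10⁹ × 12×10⁻⁶ × 23.3 = 5.68×10⁷ Pa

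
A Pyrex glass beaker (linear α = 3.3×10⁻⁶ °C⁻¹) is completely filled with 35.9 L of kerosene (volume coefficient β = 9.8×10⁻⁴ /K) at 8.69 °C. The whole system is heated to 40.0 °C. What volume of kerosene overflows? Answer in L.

The beaker also expands: β_container ≈ 3α = 9.9×10⁻⁶ /K
Net overflow = V₀(β_liq − 3α_cont)ΔT
β − 3α = 9.80×10⁻⁴ − 9.9×10⁻⁶ = 9.701×10⁻⁴ /K; ΔT = 31.31 K
ΔV = 35.9 × 9.701×10⁻⁴ × 31.31 = 1.09 L

1.09 L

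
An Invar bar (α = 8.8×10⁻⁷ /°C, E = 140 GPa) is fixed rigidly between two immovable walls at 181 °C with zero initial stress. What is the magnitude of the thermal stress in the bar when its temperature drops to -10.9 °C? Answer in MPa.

Fully constrained: the free strain ε = αΔT is blocked, so σ = Eε = EαΔT.
|ΔT| = 191.9 K
σ = 140×10⁹ × 8.8×10⁻⁷ × 191.9 = 2.36×10⁷ Pa

σ = 23.6 MPa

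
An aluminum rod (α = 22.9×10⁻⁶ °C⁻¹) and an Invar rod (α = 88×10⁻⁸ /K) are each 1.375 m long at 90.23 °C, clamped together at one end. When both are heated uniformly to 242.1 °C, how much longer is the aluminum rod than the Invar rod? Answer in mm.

ΔT = 151.87 K
aluminum: ΔL = 22.9×10⁻⁶ × 1.375 m × 151.87 = 4.7820×10⁻³ m = 4.7820 mm
Invar: ΔL = 88×10⁻⁸ × 1.375 m × 151.87 = 1.8376×10⁻⁴ m = 0.18376 mm
difference = 4.7820 − 0.18376 = 4.59824 mm

4.60 mm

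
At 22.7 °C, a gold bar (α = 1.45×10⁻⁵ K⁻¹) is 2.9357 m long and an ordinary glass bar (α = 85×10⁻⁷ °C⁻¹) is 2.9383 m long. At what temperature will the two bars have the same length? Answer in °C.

T = 170.5 °C

L₁(1 + α₁ΔT) = L₂(1 + α₂ΔT) ⇒ ΔT = (L₂ − L₁)/(α₁L₁ − α₂L₂)
L₂ − L₁ = 2.9383 − 2.9357 = 2.60×10⁻³ m
α₁L₁ − α₂L₂ = 1.45×10⁻⁵×2.9357 − 85×10⁻⁷×2.9383 = 1.75921×10⁻⁵ m/K
ΔT = 2.60×10⁻³ / 1.75921×10⁻⁵ = 147.794 K
T = 22.7 + 147.794 = 170.494 °C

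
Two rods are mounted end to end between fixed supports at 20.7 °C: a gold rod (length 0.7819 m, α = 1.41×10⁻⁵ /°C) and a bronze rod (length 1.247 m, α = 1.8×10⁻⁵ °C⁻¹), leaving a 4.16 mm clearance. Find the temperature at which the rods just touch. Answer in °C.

T = 145 °C

α₁L₁ = 1.102479×10⁻⁵ m/K, α₂L₂ = 2.2446×10⁻⁵ m/K → total 3.347079×10⁻⁵ m/K
ΔT = g/(α₁L₁+α₂L₂) = 4.16×10⁻³ / 3.347079×10⁻⁵ = 124.29 K
T = 20.7 + 124.29 = 144.99 °C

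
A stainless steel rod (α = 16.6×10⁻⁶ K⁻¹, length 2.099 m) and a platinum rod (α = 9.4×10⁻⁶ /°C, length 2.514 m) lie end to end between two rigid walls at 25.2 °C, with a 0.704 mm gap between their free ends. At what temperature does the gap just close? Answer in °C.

Gap closes when ΔL₁ + ΔL₂ = 0.704 mm = 7.04×10⁻⁴ m
(α₁L₁ + α₂L₂)ΔT = g
α₁L₁ + α₂L₂ = 16.6×10⁻⁶×2.099 + 9.4×10⁻⁶×2.514 = 5.8475×10⁻⁵ m/K
ΔT = 7.04×10⁻⁴ / 5.8475×10⁻⁵ = 12.039 K
T = 25.2 + 12.039 = 37.239 °C

T = 37.2 °C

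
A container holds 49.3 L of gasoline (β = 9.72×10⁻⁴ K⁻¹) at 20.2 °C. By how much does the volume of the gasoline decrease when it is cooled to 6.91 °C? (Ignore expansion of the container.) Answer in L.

|ΔT| = |6.91 − 20.2| = 13.29 K
ΔV = βV₀ΔT = (9.72×10⁻⁴)(49.3)(13.29) = 0.637 L

ΔV = 0.637 L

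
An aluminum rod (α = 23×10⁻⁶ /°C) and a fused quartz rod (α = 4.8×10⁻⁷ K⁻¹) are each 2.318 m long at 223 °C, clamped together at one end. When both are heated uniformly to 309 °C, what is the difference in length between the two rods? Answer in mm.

ΔT = 86 K
aluminum: ΔL = 23×10⁻⁶ × 2.318 m × 86 = 4.5850×10⁻³ m = 4.5850 mm
fused quartz: ΔL = 4.8×10⁻⁷ × 2.318 m × 86 = 9.5687×10⁻⁵ m = 0.095687 mm
difference = 4.5850 − 0.095687 = 4.489313 mm

4.49 mm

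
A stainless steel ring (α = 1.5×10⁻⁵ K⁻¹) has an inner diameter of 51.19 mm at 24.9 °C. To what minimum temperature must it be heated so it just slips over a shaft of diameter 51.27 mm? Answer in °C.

Required Δd = 51.27 − 51.19 = 0.08 mm
Δd = αd₀ΔT ⇒ ΔT = Δd/(αd₀) = 0.08 / (1.5×10⁻⁵ × 51.19) = 104.19 K
T_min = 24.9 + 104.19 = 129.09 °C

T = 129 °C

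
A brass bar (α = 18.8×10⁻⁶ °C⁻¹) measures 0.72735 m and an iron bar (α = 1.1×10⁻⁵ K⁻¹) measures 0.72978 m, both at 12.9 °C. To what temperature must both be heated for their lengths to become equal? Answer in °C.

T = 443.2 °C

L₁(1 + α₁ΔT) = L₂(1 + α₂ΔT) ⇒ ΔT = (L₂ − L₁)/(α₁L₁ − α₂L₂)
L₂ − L₁ = 0.72978 − 0.72735 = 2.43×10⁻³ m
α₁L₁ − α₂L₂ = 18.8×10⁻⁶×0.72735 − 1.1×10⁻⁵×0.72978 = 5.6466×10⁻⁶ m/K
ΔT = 2.43×10⁻³ / 5.6466×10⁻⁶ = 430.347 K
T = 12.9 + 430.347 = 443.247 °C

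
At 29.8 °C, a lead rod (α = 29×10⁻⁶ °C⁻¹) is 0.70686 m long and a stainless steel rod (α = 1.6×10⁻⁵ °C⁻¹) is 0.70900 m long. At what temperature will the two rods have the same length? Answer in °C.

Equal length when α₁L₁ΔT − α₂L₂ΔT = L₂ − L₁ = 2.14×10⁻³ m
α₁L₁ = 2.049894×10⁻⁵, α₂L₂ = 1.1344×10⁻⁵ → Δ(αL) = 9.15494×10⁻⁶ m/K
ΔT = 2.14×10⁻³ / 9.15494×10⁻⁶ = 233.754 K, so T = 29.8 + 233.754 = 263.554 °C

T = 263.6 °C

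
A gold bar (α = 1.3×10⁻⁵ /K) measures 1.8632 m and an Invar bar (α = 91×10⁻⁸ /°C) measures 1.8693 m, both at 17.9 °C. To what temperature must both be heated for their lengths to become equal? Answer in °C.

T = 288.8 °C

Equal length when α₁L₁ΔT − α₂L₂ΔT = L₂ − L₁ = 6.10×10⁻³ m
α₁L₁ = 2.42216×10⁻⁵, α₂L₂ = 1.701063×10⁻⁶ → Δ(αL) = 2.2520537×10⁻⁵ m/K
ΔT = 6.10×10⁻³ / 2.2520537×10⁻⁵ = 270.864 K, so T = 17.9 + 270.864 = 288.764 °C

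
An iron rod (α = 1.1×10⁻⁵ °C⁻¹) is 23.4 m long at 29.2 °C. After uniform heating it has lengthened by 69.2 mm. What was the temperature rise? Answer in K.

ΔT = 269 K

ΔL = αL₀ΔT ⇒ ΔT = ΔL / (αL₀)
ΔT = 69.2×10⁻³ m / (1.1×10⁻⁵ × 23.4 m) = 268.84 K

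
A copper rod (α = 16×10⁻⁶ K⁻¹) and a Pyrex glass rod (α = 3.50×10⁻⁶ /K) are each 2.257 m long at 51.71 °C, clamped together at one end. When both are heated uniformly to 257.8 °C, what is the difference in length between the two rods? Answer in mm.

5.81 mm

ΔT = 206.09 K
copper: ΔL = 16×10⁻⁶ × 2.257 m × 206.09 = 7.4423×10⁻³ m = 7.4423 mm
Pyrex glass: ΔL = 3.50×10⁻⁶ × 2.257 m × 206.09 = 1.6280×10⁻³ m = 1.6280 mm
difference = 7.4423 − 1.6280 = 5.8143 mm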